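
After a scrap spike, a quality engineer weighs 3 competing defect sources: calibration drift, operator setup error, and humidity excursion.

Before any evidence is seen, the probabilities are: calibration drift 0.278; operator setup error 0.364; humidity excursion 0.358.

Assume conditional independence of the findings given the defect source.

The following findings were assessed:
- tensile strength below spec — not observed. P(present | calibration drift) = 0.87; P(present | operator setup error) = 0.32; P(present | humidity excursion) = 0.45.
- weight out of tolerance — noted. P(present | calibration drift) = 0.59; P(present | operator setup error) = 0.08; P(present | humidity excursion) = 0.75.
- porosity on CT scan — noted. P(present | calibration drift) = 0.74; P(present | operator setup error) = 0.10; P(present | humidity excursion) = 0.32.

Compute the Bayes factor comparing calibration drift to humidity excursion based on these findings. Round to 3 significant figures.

Joint likelihood of the evidence pattern under each hypothesis (using 1 − P(present | H) for each absent finding):
  calibration drift: (1 − 0.87) × 0.59 × 0.74 = 0.056758
  humidity excursion: (1 − 0.45) × 0.75 × 0.32 = 0.132
Bayes factor = 0.056758 / 0.132 ≈ 0.430

0.430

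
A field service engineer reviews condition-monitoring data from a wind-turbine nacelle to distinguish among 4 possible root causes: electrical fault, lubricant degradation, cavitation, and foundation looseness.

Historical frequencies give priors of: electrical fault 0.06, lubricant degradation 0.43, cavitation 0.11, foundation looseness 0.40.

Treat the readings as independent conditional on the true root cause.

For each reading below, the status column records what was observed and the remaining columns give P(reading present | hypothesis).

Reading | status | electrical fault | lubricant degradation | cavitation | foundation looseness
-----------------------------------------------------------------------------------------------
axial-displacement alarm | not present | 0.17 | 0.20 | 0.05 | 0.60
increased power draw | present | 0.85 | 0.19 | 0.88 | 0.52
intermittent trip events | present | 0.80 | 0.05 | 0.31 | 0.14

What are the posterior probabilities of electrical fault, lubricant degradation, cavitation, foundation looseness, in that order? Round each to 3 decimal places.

0.438, 0.042, 0.369, 0.151

For each hypothesis, the unnormalized posterior weight is prior × product of the reading likelihoods (using 1 − P(present | H) for each absent reading):
  electrical fault: 0.06 × (1 − 0.17) × 0.85 × 0.80 = 0.033864
  lubricant degradation: 0.43 × (1 − 0.20) × 0.19 × 0.05 = 0.003268
  cavitation: 0.11 × (1 − 0.05) × 0.88 × 0.31 = 0.028508
  foundation looseness: 0.40 × (1 − 0.60) × 0.52 × 0.14 = 0.011648
Marginal likelihood of the evidence = 0.077288.
P(electrical fault | evidence) = 0.033864 / 0.077288 ≈ 0.438
P(lubricant degradation | evidence) = 0.003268 / 0.077288 ≈ 0.042
P(cavitation | evidence) = 0.028508 / 0.077288 ≈ 0.369
P(foundation looseness | evidence) = 0.011648 / 0.077288 ≈ 0.151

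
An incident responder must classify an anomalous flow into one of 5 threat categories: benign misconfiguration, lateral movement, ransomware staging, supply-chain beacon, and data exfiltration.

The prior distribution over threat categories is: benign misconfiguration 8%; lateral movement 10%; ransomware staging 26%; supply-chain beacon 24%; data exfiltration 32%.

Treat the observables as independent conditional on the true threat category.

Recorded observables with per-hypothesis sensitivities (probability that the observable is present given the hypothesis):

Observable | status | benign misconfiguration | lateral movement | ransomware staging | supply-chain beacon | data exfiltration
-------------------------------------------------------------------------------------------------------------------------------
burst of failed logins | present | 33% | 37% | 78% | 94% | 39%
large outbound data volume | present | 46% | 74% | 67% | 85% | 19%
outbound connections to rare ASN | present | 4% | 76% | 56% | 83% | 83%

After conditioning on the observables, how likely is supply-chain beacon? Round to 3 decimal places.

0.576

By Bayes' rule with conditional independence, the unnormalized weight for each hypothesis is prior × ∏ likelihoods:
  benign misconfiguration: 0.08 × 0.33 × 0.46 × 0.04 = 0.00048576
  lateral movement: 0.10 × 0.37 × 0.74 × 0.76 = 0.020809
  ransomware staging: 0.26 × 0.78 × 0.67 × 0.56 = 0.076091
  supply-chain beacon: 0.24 × 0.94 × 0.85 × 0.83 = 0.15916
  data exfiltration: 0.32 × 0.39 × 0.19 × 0.83 = 0.019681
Normalizing constant Z = 0.00048576 + 0.020809 + 0.076091 + 0.15916 + 0.019681 = 0.27623.
P(supply-chain beacon | evidence) = 0.15916 / 0.27623 ≈ 0.576.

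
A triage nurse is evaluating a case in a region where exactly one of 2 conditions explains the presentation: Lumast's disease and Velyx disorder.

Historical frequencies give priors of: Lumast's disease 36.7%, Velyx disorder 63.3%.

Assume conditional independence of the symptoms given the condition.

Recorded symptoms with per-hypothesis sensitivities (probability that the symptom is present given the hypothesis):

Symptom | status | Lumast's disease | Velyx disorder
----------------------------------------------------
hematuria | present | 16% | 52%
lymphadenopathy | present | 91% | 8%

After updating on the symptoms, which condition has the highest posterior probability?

Lumast's disease

For each hypothesis, the unnormalized posterior weight is prior × product of the symptom likelihoods:
  Lumast's disease: 0.367 × 0.16 × 0.91 = 0.053435
  Velyx disorder: 0.633 × 0.52 × 0.08 = 0.026333
The unnormalized weights sum to 0.079768.
P(Lumast's disease | evidence) ≈ 0.053435 / 0.079768 ≈ 0.670
P(Velyx disorder | evidence) ≈ 0.026333 / 0.079768 ≈ 0.330
The largest is 0.670, so Lumast's disease is most probable.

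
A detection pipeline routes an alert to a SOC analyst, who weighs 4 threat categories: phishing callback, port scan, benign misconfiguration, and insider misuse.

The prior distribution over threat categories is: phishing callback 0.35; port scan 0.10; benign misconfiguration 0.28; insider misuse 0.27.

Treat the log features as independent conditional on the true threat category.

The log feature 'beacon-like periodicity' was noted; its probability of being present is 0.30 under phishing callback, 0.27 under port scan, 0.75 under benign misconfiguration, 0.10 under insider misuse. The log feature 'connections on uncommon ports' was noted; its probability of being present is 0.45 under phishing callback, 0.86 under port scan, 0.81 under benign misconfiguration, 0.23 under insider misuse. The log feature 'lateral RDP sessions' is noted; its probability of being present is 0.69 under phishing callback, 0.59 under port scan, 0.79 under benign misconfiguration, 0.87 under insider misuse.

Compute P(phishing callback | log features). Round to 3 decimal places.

Multiply each prior by the joint likelihood of the log feature pattern:
  phishing callback: 0.35 × 0.30 × 0.45 × 0.69 = 0.032602
  port scan: 0.10 × 0.27 × 0.86 × 0.59 = 0.0137
  benign misconfiguration: 0.28 × 0.75 × 0.81 × 0.79 = 0.13438
  insider misuse: 0.27 × 0.10 × 0.23 × 0.87 = 0.0054027
Normalizing constant Z = 0.032602 + 0.0137 + 0.13438 + 0.0054027 = 0.18608.
P(phishing callback | evidence) = 0.032602 / 0.18608 ≈ 0.175.

0.175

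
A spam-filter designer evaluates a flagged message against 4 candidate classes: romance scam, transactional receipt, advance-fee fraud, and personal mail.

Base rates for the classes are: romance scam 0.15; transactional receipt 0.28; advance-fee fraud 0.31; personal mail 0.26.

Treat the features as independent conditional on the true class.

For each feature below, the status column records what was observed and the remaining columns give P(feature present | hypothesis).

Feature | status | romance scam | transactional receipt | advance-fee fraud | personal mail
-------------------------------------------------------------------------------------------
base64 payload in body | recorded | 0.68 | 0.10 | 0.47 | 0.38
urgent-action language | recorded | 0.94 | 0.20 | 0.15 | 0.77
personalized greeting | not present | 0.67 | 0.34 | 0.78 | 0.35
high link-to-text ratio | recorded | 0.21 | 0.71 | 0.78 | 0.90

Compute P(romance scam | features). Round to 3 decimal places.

By Bayes' rule with conditional independence, the unnormalized weight for each hypothesis is prior × ∏ likelihoods (using 1 − P(present | H) for each absent feature):
  romance scam: 0.15 × 0.68 × 0.94 × (1 − 0.67) × 0.21 = 0.0066445
  transactional receipt: 0.28 × 0.10 × 0.20 × (1 − 0.34) × 0.71 = 0.0026242
  advance-fee fraud: 0.31 × 0.47 × 0.15 × (1 − 0.78) × 0.78 = 0.0037503
  personal mail: 0.26 × 0.38 × 0.77 × (1 − 0.35) × 0.90 = 0.044504
Marginal likelihood of the evidence = 0.057523.
P(romance scam | evidence) = 0.0066445 / 0.057523 ≈ 0.116.

0.116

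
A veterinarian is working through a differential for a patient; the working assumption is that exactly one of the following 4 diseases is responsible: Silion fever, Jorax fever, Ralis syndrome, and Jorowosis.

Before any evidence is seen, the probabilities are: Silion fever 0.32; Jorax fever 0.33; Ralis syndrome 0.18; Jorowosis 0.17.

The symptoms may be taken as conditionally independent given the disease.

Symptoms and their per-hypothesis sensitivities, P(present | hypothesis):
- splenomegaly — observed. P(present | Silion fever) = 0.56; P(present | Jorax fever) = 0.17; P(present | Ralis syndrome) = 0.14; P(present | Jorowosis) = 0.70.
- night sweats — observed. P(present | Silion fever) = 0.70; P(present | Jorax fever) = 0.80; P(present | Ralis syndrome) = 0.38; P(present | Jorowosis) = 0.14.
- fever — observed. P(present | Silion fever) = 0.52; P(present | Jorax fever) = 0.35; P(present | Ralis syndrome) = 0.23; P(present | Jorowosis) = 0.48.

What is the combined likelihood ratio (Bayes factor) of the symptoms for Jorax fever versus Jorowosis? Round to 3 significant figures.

1.01

The Bayes factor is the ratio of the joint likelihoods of the symptom pattern under the two hypotheses.
  Jorax fever: 0.17 × 0.80 × 0.35 = 0.0476
  Jorowosis: 0.70 × 0.14 × 0.48 = 0.04704
Bayes factor = 0.0476 / 0.04704 ≈ 1.01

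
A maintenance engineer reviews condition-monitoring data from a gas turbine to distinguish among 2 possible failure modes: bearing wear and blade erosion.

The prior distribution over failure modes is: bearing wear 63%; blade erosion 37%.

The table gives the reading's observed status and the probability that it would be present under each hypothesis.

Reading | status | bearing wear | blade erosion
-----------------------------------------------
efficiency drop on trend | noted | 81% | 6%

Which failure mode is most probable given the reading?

Multiply each prior by the likelihood of the reading:
  bearing wear: 0.63 × 0.81 = 0.5103
  blade erosion: 0.37 × 0.06 = 0.0222
Normalizing constant Z = 0.5103 + 0.0222 = 0.5325.
P(bearing wear | evidence) ≈ 0.5103 / 0.5325 ≈ 0.958
P(blade erosion | evidence) ≈ 0.0222 / 0.5325 ≈ 0.042
The largest is 0.958, so bearing wear is most probable.

bearing wear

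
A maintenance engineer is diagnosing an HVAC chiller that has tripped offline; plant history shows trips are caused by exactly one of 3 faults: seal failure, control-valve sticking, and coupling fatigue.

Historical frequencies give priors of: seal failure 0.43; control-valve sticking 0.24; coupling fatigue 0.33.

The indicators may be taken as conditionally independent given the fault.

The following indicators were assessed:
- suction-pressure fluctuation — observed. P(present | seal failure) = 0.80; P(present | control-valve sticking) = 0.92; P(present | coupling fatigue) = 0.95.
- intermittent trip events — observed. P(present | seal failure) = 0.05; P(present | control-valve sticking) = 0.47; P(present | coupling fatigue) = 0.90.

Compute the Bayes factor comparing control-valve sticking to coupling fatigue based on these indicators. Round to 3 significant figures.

0.506

Take the product of per-indicator likelihoods under each hypothesis, then divide.
  control-valve sticking: 0.92 × 0.47 = 0.4324
  coupling fatigue: 0.95 × 0.90 = 0.855
Bayes factor = 0.4324 / 0.855 ≈ 0.506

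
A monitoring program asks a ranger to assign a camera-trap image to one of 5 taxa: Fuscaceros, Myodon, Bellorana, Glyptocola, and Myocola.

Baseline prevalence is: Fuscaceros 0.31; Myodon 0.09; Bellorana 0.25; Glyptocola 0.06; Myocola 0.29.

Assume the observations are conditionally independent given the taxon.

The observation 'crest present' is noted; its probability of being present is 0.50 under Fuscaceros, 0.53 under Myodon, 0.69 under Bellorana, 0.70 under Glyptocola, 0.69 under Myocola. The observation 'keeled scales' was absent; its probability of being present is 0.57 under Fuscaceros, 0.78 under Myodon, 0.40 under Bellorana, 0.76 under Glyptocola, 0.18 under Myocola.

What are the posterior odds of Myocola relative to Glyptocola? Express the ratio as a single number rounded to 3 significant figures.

Unnormalized posterior weight (prior times the observation likelihoods) for each of the two hypotheses (using 1 − P(present | H) for each absent observation):
  Myocola: 0.29 × 0.69 × (1 − 0.18) = 0.16408
  Glyptocola: 0.06 × 0.70 × (1 − 0.76) = 0.01008
Posterior odds = 0.16408 / 0.01008 ≈ 16.3.

16.3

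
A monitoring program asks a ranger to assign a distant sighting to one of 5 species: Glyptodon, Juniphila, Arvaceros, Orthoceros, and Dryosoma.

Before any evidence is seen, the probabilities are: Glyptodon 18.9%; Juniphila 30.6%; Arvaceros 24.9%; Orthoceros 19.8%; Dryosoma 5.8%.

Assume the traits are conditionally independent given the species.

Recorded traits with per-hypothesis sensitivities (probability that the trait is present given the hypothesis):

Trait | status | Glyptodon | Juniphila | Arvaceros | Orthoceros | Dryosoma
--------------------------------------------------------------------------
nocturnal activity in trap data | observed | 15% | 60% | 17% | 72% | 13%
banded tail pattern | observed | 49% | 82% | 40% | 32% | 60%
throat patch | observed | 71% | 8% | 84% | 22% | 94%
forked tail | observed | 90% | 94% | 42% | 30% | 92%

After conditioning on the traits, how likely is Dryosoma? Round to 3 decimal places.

Multiply each prior by the joint likelihood of the trait pattern:
  Glyptodon: 0.189 × 0.15 × 0.49 × 0.71 × 0.90 = 0.0088767
  Juniphila: 0.306 × 0.60 × 0.82 × 0.08 × 0.94 = 0.011322
  Arvaceros: 0.249 × 0.17 × 0.40 × 0.84 × 0.42 = 0.0059736
  Orthoceros: 0.198 × 0.72 × 0.32 × 0.22 × 0.30 = 0.0030109
  Dryosoma: 0.058 × 0.13 × 0.60 × 0.94 × 0.92 = 0.0039124
The unnormalized weights sum to 0.033095.
P(Dryosoma | evidence) = 0.0039124 / 0.033095 ≈ 0.118.

0.118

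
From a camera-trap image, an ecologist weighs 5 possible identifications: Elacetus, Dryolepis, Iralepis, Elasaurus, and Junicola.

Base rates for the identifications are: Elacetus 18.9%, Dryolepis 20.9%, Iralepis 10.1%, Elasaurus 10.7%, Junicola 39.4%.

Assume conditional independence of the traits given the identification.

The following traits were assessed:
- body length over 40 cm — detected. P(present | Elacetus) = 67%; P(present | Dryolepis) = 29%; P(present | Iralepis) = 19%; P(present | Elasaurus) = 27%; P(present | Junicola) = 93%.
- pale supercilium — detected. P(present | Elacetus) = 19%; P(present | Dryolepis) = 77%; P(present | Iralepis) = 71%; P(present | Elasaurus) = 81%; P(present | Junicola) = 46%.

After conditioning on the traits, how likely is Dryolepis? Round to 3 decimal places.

For each hypothesis, the unnormalized posterior weight is prior × product of the trait likelihoods:
  Elacetus: 0.189 × 0.67 × 0.19 = 0.02406
  Dryolepis: 0.209 × 0.29 × 0.77 = 0.04667
  Iralepis: 0.101 × 0.19 × 0.71 = 0.013625
  Elasaurus: 0.107 × 0.27 × 0.81 = 0.023401
  Junicola: 0.394 × 0.93 × 0.46 = 0.16855
Normalizing constant Z = 0.02406 + 0.04667 + 0.013625 + 0.023401 + 0.16855 = 0.27631.
P(Dryolepis | evidence) = 0.04667 / 0.27631 ≈ 0.169.

0.169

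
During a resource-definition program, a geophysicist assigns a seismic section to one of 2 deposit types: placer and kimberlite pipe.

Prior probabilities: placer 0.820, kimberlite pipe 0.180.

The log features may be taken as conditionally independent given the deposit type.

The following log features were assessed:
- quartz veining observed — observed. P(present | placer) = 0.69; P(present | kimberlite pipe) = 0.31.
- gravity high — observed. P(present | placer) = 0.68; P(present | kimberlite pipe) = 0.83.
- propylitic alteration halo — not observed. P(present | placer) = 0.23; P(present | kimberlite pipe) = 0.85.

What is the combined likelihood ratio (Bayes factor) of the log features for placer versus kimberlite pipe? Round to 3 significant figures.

9.36

Joint likelihood of the log feature pattern under each hypothesis (using 1 − P(present | H) for each absent log feature):
  placer: 0.69 × 0.68 × (1 − 0.23) = 0.36128
  kimberlite pipe: 0.31 × 0.83 × (1 − 0.85) = 0.038595
Bayes factor = 0.36128 / 0.038595 ≈ 9.36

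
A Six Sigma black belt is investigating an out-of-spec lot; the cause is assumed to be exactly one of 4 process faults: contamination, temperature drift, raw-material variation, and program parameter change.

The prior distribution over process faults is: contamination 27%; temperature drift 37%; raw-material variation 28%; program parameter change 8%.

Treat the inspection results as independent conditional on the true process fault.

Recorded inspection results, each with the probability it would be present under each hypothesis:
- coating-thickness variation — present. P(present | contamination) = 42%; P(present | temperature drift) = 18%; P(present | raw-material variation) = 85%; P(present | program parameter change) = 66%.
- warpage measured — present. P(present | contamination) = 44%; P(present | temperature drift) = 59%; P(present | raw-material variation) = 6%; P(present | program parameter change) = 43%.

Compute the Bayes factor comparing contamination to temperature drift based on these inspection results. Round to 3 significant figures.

1.74

Take the product of per-inspection result likelihoods under each hypothesis, then divide.
  contamination: 0.42 × 0.44 = 0.1848
  temperature drift: 0.18 × 0.59 = 0.1062
Bayes factor = 0.1848 / 0.1062 ≈ 1.74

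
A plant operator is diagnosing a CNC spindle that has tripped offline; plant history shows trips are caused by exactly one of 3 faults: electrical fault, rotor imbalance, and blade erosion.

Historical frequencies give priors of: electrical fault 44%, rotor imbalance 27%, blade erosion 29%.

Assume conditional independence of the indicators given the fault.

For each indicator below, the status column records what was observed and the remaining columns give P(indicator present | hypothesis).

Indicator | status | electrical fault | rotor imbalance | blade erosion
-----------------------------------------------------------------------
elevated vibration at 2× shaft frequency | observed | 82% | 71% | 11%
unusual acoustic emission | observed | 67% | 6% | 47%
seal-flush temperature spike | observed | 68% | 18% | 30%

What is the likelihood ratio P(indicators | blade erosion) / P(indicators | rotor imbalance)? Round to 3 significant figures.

2.02

The Bayes factor is the ratio of the joint likelihoods of the indicator pattern under the two hypotheses.
  blade erosion: 0.11 × 0.47 × 0.30 = 0.01551
  rotor imbalance: 0.71 × 0.06 × 0.18 = 0.007668
Bayes factor = 0.01551 / 0.007668 ≈ 2.02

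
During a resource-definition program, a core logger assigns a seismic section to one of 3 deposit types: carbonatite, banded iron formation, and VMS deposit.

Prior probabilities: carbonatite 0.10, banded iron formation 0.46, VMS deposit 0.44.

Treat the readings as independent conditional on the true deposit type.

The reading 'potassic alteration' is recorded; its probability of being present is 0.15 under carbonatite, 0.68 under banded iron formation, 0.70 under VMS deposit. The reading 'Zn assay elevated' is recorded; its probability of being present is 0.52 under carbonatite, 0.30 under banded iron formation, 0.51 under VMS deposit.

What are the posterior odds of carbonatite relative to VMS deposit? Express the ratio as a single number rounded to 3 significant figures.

Unnormalized posterior weight (prior times the reading likelihoods) for each of the two hypotheses:
  carbonatite: 0.10 × 0.15 × 0.52 = 0.0078
  VMS deposit: 0.44 × 0.70 × 0.51 = 0.15708
Odds(carbonatite : VMS deposit) = 0.0078 / 0.15708 ≈ 0.0497.

0.0497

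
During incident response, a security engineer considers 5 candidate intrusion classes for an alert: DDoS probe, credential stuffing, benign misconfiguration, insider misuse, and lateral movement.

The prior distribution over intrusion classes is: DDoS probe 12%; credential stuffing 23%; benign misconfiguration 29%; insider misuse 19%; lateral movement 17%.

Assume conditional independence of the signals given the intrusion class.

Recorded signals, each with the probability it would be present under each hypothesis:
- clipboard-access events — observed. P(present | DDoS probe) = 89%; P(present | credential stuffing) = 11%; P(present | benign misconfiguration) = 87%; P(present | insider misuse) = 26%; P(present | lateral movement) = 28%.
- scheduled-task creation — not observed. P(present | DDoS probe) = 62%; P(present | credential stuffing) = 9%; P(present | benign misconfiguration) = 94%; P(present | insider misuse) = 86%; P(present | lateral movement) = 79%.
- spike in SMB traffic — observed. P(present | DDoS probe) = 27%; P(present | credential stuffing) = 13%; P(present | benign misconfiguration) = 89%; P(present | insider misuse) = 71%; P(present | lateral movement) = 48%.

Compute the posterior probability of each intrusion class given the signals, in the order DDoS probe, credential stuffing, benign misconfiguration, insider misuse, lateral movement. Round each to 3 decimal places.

0.295, 0.081, 0.363, 0.132, 0.129

By Bayes' rule with conditional independence, the unnormalized weight for each hypothesis is prior × ∏ likelihoods (using 1 − P(present | H) for each absent signal):
  DDoS probe: 0.12 × 0.89 × (1 − 0.62) × 0.27 = 0.010958
  credential stuffing: 0.23 × 0.11 × (1 − 0.09) × 0.13 = 0.002993
  benign misconfiguration: 0.29 × 0.87 × (1 − 0.94) × 0.89 = 0.013473
  insider misuse: 0.19 × 0.26 × (1 − 0.86) × 0.71 = 0.0049104
  lateral movement: 0.17 × 0.28 × (1 − 0.79) × 0.48 = 0.0047981
The unnormalized weights sum to 0.037132.
P(DDoS probe | evidence) = 0.010958 / 0.037132 ≈ 0.295
P(credential stuffing | evidence) = 0.002993 / 0.037132 ≈ 0.081
P(benign misconfiguration | evidence) = 0.013473 / 0.037132 ≈ 0.363
P(insider misuse | evidence) = 0.0049104 / 0.037132 ≈ 0.132
P(lateral movement | evidence) = 0.0047981 / 0.037132 ≈ 0.129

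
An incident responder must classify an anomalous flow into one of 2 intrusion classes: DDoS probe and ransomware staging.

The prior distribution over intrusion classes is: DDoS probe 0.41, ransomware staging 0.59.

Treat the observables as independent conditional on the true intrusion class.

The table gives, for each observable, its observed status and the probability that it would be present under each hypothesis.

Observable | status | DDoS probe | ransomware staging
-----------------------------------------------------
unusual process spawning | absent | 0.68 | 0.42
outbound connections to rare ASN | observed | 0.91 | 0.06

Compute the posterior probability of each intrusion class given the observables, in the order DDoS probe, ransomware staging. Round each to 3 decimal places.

0.853, 0.147

For each hypothesis, the unnormalized posterior weight is prior × product of the observable likelihoods (using 1 − P(present | H) for each absent observable):
  DDoS probe: 0.41 × (1 − 0.68) × 0.91 = 0.11939
  ransomware staging: 0.59 × (1 − 0.42) × 0.06 = 0.020532
Marginal likelihood of the evidence = 0.13992.
P(DDoS probe | evidence) = 0.11939 / 0.13992 ≈ 0.853
P(ransomware staging | evidence) = 0.020532 / 0.13992 ≈ 0.147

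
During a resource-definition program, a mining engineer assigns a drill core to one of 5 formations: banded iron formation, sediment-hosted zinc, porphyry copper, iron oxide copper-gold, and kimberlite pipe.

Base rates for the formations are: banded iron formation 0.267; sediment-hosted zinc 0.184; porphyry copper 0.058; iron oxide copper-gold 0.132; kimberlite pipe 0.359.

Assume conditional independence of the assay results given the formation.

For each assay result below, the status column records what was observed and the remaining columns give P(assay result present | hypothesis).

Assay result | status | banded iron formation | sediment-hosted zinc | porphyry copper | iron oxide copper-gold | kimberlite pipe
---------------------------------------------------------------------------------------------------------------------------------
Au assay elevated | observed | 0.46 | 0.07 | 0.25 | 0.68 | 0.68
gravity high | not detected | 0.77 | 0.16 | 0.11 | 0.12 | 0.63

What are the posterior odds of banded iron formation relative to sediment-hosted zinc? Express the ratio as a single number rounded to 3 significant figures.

Posterior odds equal prior odds times the likelihood ratio; only the two competing hypotheses matter (using 1 − P(present | H) for each absent assay result).
  banded iron formation: 0.267 × 0.46 × (1 − 0.77) = 0.028249
  sediment-hosted zinc: 0.184 × 0.07 × (1 − 0.16) = 0.010819
Posterior odds = 0.028249 / 0.010819 ≈ 2.61.

2.61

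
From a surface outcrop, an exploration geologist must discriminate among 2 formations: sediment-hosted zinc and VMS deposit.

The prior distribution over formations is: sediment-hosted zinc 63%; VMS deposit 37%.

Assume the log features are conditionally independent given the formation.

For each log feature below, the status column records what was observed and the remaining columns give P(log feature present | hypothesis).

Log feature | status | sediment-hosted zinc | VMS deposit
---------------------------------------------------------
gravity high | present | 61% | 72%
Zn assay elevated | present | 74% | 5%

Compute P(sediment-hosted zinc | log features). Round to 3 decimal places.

0.955

For each hypothesis, the unnormalized posterior weight is prior × product of the log feature likelihoods:
  sediment-hosted zinc: 0.63 × 0.61 × 0.74 = 0.28438
  VMS deposit: 0.37 × 0.72 × 0.05 = 0.01332
Marginal likelihood of the evidence = 0.2977.
P(sediment-hosted zinc | evidence) = 0.28438 / 0.2977 ≈ 0.955.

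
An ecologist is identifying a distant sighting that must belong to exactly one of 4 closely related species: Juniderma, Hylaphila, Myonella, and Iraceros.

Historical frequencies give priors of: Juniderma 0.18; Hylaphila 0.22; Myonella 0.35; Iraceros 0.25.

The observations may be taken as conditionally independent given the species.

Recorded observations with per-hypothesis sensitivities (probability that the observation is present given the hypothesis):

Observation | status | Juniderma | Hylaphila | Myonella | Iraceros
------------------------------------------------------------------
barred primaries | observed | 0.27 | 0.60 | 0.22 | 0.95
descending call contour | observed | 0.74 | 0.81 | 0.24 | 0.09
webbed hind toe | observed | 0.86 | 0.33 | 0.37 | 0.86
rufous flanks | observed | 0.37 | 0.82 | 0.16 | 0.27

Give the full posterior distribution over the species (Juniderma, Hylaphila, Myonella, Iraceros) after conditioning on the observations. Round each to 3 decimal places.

For each hypothesis, the unnormalized posterior weight is prior × product of the observation likelihoods:
  Juniderma: 0.18 × 0.27 × 0.74 × 0.86 × 0.37 = 0.011444
  Hylaphila: 0.22 × 0.60 × 0.81 × 0.33 × 0.82 = 0.028933
  Myonella: 0.35 × 0.22 × 0.24 × 0.37 × 0.16 = 0.001094
  Iraceros: 0.25 × 0.95 × 0.09 × 0.86 × 0.27 = 0.0049633
The unnormalized weights sum to 0.046434.
P(Juniderma | evidence) = 0.011444 / 0.046434 ≈ 0.246
P(Hylaphila | evidence) = 0.028933 / 0.046434 ≈ 0.623
P(Myonella | evidence) = 0.001094 / 0.046434 ≈ 0.024
P(Iraceros | evidence) = 0.0049633 / 0.046434 ≈ 0.107

0.246, 0.623, 0.024, 0.107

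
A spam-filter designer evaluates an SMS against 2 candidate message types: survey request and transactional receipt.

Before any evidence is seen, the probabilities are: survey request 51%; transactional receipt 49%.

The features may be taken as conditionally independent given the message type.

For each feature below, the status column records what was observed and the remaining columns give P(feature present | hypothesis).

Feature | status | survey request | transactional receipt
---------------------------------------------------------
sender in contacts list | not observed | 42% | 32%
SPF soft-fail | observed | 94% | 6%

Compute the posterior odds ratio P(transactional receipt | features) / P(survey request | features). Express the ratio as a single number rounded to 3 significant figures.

0.0719

The normalizing constant cancels in an odds ratio, so compute prior × likelihood for the two hypotheses only (using 1 − P(present | H) for each absent feature):
  transactional receipt: 0.49 × (1 − 0.32) × 0.06 = 0.019992
  survey request: 0.51 × (1 − 0.42) × 0.94 = 0.27805
Posterior odds = 0.019992 / 0.27805 ≈ 0.0719.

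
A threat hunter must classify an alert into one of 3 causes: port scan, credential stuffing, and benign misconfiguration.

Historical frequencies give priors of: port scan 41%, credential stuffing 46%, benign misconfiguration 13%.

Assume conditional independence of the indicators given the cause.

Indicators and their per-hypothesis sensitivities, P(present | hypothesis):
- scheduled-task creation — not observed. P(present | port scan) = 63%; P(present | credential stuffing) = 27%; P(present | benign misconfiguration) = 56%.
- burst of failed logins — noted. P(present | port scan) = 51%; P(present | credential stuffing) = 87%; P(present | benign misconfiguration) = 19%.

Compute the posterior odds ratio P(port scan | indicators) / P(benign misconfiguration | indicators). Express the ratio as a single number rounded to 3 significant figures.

Unnormalized posterior weight (prior times the indicator likelihoods) for each of the two hypotheses (using 1 − P(present | H) for each absent indicator):
  port scan: 0.41 × (1 − 0.63) × 0.51 = 0.077367
  benign misconfiguration: 0.13 × (1 − 0.56) × 0.19 = 0.010868
Posterior odds = 0.077367 / 0.010868 ≈ 7.12.

7.12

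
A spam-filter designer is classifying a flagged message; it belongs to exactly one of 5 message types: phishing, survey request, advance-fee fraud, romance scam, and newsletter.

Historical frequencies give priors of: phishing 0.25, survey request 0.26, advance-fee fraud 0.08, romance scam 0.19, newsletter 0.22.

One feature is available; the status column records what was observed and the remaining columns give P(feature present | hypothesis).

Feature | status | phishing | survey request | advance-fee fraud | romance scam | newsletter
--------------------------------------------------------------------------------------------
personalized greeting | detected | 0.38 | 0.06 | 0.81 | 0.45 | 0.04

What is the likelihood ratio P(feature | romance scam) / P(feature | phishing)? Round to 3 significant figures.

The Bayes factor is the ratio of the two likelihoods.
  romance scam: 0.45
  phishing: 0.38
Bayes factor = 0.45 / 0.38 ≈ 1.18

1.18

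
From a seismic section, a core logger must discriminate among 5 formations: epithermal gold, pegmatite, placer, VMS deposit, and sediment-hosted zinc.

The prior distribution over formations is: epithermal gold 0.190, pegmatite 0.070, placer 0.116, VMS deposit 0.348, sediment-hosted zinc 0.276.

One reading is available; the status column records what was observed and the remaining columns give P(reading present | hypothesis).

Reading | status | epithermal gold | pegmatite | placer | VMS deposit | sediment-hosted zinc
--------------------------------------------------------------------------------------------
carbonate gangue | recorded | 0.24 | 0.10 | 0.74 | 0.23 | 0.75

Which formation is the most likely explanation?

For each hypothesis, the unnormalized posterior weight is prior × likelihood:
  epithermal gold: 0.190 × 0.24 = 0.0456
  pegmatite: 0.070 × 0.10 = 0.007
  placer: 0.116 × 0.74 = 0.08584
  VMS deposit: 0.348 × 0.23 = 0.08004
  sediment-hosted zinc: 0.276 × 0.75 = 0.207
The unnormalized weights sum to 0.42548.
P(epithermal gold | evidence) ≈ 0.0456 / 0.42548 ≈ 0.107
P(pegmatite | evidence) ≈ 0.007 / 0.42548 ≈ 0.016
P(placer | evidence) ≈ 0.08584 / 0.42548 ≈ 0.202
P(VMS deposit | evidence) ≈ 0.08004 / 0.42548 ≈ 0.188
P(sediment-hosted zinc | evidence) ≈ 0.207 / 0.42548 ≈ 0.487
The largest is 0.487, so sediment-hosted zinc is most probable.

sediment-hosted zinc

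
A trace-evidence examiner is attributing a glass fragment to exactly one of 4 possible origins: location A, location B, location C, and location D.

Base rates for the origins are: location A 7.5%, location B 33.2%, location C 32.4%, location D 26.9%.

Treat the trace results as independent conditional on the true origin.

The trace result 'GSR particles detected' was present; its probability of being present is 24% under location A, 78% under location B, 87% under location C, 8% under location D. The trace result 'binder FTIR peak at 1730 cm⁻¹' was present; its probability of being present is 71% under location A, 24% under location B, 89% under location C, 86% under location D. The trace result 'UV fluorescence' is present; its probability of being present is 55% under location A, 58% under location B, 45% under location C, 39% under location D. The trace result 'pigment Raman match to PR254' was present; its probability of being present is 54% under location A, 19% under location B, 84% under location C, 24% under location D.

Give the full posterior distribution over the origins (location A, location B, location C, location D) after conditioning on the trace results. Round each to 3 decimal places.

0.035, 0.064, 0.885, 0.016

Multiply each prior by the joint likelihood of the trace result pattern:
  location A: 0.075 × 0.24 × 0.71 × 0.55 × 0.54 = 0.0037957
  location B: 0.332 × 0.78 × 0.24 × 0.58 × 0.19 = 0.006849
  location C: 0.324 × 0.87 × 0.89 × 0.45 × 0.84 = 0.09483
  location D: 0.269 × 0.08 × 0.86 × 0.39 × 0.24 = 0.0017323
The unnormalized weights sum to 0.10721.
P(location A | evidence) = 0.0037957 / 0.10721 ≈ 0.035
P(location B | evidence) = 0.006849 / 0.10721 ≈ 0.064
P(location C | evidence) = 0.09483 / 0.10721 ≈ 0.885
P(location D | evidence) = 0.0017323 / 0.10721 ≈ 0.016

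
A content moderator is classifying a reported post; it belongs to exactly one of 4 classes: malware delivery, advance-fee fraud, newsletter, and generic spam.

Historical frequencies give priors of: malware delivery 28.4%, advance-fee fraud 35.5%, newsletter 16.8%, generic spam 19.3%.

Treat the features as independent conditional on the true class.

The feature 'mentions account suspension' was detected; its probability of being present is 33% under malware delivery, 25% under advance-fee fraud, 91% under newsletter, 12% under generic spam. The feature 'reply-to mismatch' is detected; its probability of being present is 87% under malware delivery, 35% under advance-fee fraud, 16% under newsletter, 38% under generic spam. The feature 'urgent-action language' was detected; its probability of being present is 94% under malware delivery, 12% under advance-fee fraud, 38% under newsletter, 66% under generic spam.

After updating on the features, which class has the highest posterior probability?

By Bayes' rule with conditional independence, the unnormalized weight for each hypothesis is prior × ∏ likelihoods:
  malware delivery: 0.284 × 0.33 × 0.87 × 0.94 = 0.076644
  advance-fee fraud: 0.355 × 0.25 × 0.35 × 0.12 = 0.0037275
  newsletter: 0.168 × 0.91 × 0.16 × 0.38 = 0.0092951
  generic spam: 0.193 × 0.12 × 0.38 × 0.66 = 0.0058085
The unnormalized weights sum to 0.095475.
P(malware delivery | evidence) ≈ 0.076644 / 0.095475 ≈ 0.803
P(advance-fee fraud | evidence) ≈ 0.0037275 / 0.095475 ≈ 0.039
P(newsletter | evidence) ≈ 0.0092951 / 0.095475 ≈ 0.097
P(generic spam | evidence) ≈ 0.0058085 / 0.095475 ≈ 0.061
The largest is 0.803, so malware delivery is most probable.

malware delivery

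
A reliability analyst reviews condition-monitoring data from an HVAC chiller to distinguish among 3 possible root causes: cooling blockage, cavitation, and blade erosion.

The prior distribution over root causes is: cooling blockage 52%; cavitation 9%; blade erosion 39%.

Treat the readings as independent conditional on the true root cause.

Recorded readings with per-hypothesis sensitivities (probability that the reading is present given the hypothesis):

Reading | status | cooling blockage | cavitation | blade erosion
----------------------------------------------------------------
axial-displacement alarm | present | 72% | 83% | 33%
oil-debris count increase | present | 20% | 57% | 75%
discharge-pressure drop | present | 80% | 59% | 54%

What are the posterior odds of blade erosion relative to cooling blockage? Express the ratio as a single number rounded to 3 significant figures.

The normalizing constant cancels in an odds ratio, so compute prior × likelihood for the two hypotheses only:
  blade erosion: 0.39 × 0.33 × 0.75 × 0.54 = 0.052124
  cooling blockage: 0.52 × 0.72 × 0.20 × 0.80 = 0.059904
Odds(blade erosion : cooling blockage) = 0.052124 / 0.059904 ≈ 0.870.

0.870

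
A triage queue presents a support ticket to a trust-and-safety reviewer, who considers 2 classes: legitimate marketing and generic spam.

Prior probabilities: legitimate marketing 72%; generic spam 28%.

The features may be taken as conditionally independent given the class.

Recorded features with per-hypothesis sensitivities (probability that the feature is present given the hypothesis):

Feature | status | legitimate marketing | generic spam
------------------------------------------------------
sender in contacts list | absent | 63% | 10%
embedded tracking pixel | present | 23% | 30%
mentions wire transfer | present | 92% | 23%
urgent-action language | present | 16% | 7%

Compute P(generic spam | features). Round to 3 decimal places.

0.119

For each hypothesis, the unnormalized posterior weight is prior × product of the feature likelihoods (using 1 − P(present | H) for each absent feature):
  legitimate marketing: 0.72 × (1 − 0.63) × 0.23 × 0.92 × 0.16 = 0.0090192
  generic spam: 0.28 × (1 − 0.10) × 0.30 × 0.23 × 0.07 = 0.0012172
The unnormalized weights sum to 0.010236.
P(generic spam | evidence) = 0.0012172 / 0.010236 ≈ 0.119.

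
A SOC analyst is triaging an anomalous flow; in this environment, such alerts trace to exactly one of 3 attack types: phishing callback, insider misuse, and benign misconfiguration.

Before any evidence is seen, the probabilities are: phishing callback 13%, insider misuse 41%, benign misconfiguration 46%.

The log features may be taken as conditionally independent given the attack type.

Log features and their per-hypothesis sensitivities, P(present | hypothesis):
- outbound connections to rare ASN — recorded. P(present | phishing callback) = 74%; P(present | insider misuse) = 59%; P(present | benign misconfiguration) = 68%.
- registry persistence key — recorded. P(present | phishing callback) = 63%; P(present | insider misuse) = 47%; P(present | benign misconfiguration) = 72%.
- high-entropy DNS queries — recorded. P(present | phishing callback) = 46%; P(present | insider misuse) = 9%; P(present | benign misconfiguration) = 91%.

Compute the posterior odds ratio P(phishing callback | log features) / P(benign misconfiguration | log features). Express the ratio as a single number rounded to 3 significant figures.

0.136

The normalizing constant cancels in an odds ratio, so compute prior × likelihood for the two hypotheses only:
  phishing callback: 0.13 × 0.74 × 0.63 × 0.46 = 0.027879
  benign misconfiguration: 0.46 × 0.68 × 0.72 × 0.91 = 0.20495
Posterior odds = 0.027879 / 0.20495 ≈ 0.136.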